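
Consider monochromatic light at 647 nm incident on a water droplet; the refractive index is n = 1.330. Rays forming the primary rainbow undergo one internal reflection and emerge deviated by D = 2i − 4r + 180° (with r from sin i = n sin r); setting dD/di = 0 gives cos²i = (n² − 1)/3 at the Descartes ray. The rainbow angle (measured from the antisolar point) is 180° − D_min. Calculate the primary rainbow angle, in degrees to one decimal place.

cos²i = (1.76890 − 1)/3 = 0.25630; i = arccos(0.50626) = 59.585°.
sin r = sin 59.585°/1.330 = 0.64841; r = 40.422°.
D_min = 2·59.585° − 4·40.422° + 180° = 137.484°.
Rainbow angle = 180° − D_min = 42.516°.

42.5°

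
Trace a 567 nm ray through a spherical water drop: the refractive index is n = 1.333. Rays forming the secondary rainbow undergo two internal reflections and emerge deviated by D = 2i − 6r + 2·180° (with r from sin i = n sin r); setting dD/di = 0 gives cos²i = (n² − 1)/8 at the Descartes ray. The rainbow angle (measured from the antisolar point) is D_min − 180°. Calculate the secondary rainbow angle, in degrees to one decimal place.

50.9°

cos²i = (1.77689 − 1)/8 = 0.09711; i = arccos(0.31163) = 71.843°.
sin r = sin 71.843°/1.333 = 0.71283; r = 45.466°.
D_min = 2·71.843° − 6·45.466° + 360° = 230.891°.
Rainbow angle = D_min − 180° = 50.891°.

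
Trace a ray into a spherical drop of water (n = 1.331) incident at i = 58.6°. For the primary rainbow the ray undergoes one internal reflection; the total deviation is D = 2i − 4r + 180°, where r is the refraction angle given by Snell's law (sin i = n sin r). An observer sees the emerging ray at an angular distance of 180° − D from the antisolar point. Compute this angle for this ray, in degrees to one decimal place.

42.4°

sin r = sin 58.6° / 1.331 = 0.8536/1.331 = 0.6413; r = 39.89°.
D = 2·58.6° − 4·39.89° + 180° = 117.20° − 159.55° + 180° = 137.65°.
Angle from antisolar point = 180° − D = 42.35°.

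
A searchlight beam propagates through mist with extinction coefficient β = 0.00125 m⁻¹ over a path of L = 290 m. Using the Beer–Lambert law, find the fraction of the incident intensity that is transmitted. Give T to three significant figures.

τ = β·L = 0.00125 × 290 = 0.3625.
T = exp(−0.3625) = 0.6959.

0.696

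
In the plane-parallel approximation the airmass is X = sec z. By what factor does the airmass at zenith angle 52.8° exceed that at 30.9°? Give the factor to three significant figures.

1.42

X(52.8°)/X(30.9°) = sec 52.8° / sec 30.9° = cos 30.9° / cos 52.8° = 0.8581/0.6046 = 1.4192.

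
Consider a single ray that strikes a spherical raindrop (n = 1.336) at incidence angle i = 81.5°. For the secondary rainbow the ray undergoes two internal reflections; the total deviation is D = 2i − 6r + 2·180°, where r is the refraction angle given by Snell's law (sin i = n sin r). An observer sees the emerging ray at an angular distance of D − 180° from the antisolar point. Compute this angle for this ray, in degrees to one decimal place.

56.5°

sin r = sin 81.5° / 1.336 = 0.9890/1.336 = 0.7403; r = 47.76°.
D = 2·81.5° − 6·47.76° + 2·180° = 163.00° − 286.53° + 360° = 236.47°.
Angle from antisolar point = D − 180° = 56.47°.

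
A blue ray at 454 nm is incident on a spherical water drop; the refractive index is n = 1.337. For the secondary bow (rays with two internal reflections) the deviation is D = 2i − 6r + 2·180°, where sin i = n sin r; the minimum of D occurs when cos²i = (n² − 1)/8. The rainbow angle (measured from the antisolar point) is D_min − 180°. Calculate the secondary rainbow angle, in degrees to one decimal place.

51.9°

cos²i = (1.78757 − 1)/8 = 0.09845; i = arccos(0.31376) = 71.714°.
sin r = sin 71.714°/1.337 = 0.71017; r = 45.249°.
D_min = 2·71.714° − 6·45.249° + 360° = 231.934°.
Rainbow angle = D_min − 180° = 51.934°.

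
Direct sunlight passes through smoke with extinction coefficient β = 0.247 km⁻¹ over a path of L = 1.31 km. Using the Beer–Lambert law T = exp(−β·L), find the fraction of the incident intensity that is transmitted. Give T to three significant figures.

0.724

τ = β·L = 0.247 × 1.31 = 0.3236.
T = exp(−0.3236) = 0.7236.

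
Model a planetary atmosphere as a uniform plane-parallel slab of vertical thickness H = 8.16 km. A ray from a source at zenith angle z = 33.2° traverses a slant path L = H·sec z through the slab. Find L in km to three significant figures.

sec z = 1/cos 33.2° = 1.1951.
L = 8.16 × 1.1951 = 9.752 km.

9.75 km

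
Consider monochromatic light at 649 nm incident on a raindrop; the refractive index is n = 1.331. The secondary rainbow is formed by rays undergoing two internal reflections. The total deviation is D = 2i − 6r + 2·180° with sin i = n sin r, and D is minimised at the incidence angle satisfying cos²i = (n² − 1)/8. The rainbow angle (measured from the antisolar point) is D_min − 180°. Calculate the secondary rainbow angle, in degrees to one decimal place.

cos²i = (1.77156 − 1)/8 = 0.09645; i = arccos(0.31056) = 71.907°.
sin r = sin 71.907°/1.331 = 0.71417; r = 45.575°.
D_min = 2·71.907° − 6·45.575° + 360° = 230.365°.
Rainbow angle = D_min − 180° = 50.365°.

50.4°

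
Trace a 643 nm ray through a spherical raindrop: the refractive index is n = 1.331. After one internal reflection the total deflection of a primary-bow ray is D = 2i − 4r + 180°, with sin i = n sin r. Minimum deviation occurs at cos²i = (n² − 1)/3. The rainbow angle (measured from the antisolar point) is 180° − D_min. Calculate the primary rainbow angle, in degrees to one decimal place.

42.4°

cos²i = (1.77156 − 1)/3 = 0.25719; i = arccos(0.50714) = 59.527°.
sin r = sin 59.527°/1.331 = 0.64753; r = 40.356°.
D_min = 2·59.527° − 4·40.356° + 180° = 137.630°.
Rainbow angle = 180° − D_min = 42.370°.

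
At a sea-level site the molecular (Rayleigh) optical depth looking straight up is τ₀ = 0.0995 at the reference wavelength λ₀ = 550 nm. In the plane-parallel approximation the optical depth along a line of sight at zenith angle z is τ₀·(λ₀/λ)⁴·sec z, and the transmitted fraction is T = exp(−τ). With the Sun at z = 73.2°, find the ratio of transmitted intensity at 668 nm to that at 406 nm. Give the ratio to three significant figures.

Airmass: sec 73.2° = 3.4598.
τ(668 nm) = 0.0995 × (550/668)⁴ × 3.4598 = 0.0995 × 0.4596 × 3.4598 = 0.1582.
τ(406 nm) = 0.0995 × (550/406)⁴ × 3.4598 = 0.0995 × 3.3678 × 3.4598 = 1.1594.
T(668)/T(406) = exp(τ_B − τ_A) = exp(1.0012) = 2.7215.

2.72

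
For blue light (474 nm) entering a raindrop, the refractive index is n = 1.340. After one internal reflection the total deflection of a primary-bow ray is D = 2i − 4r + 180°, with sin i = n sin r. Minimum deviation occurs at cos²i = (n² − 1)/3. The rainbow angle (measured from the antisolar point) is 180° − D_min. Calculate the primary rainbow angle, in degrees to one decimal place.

cos²i = (1.79560 − 1)/3 = 0.26520; i = arccos(0.51498) = 59.004°.
sin r = sin 59.004°/1.340 = 0.63971; r = 39.770°.
D_min = 2·59.004° − 4·39.770° + 180° = 138.929°.
Rainbow angle = 180° − D_min = 41.071°.

41.1°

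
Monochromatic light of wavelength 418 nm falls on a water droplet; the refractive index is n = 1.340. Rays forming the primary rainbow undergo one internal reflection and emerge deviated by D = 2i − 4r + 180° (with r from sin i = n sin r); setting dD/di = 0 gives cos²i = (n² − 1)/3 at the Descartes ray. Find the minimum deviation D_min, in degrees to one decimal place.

138.9°

cos²i = (1.79560 − 1)/3 = 0.26520; i = arccos(0.51498) = 59.004°.
sin r = sin 59.004°/1.340 = 0.63971; r = 39.770°.
D_min = 2·59.004° − 4·39.770° + 180° = 138.929°.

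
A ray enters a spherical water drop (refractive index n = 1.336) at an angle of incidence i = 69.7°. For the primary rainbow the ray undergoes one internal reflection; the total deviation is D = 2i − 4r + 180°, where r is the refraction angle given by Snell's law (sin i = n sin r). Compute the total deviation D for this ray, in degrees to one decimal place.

sin r = sin 69.7° / 1.336 = 0.9379/1.336 = 0.7020; r = 44.59°.
D = 2·69.7° − 4·44.59° + 180° = 139.40° − 178.35° + 180° = 141.05°.

141.0°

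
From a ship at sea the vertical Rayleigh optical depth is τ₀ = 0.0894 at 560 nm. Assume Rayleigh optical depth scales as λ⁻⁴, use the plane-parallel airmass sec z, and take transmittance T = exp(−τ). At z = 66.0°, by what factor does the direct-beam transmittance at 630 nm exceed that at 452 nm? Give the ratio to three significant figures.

1.46

Airmass: sec 66.0° = 2.4586.
τ(630 nm) = 0.0894 × (560/630)⁴ × 2.4586 = 0.0894 × 0.6243 × 2.4586 = 0.1372.
τ(452 nm) = 0.0894 × (560/452)⁴ × 2.4586 = 0.0894 × 2.3561 × 2.4586 = 0.5179.
T(630)/T(452) = exp(τ_B − τ_A) = exp(0.3807) = 1.4632.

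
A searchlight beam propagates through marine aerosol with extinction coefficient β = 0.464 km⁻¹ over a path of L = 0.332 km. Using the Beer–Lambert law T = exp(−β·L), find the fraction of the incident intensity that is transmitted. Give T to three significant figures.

τ = β·L = 0.464 × 0.332 = 0.1540.
T = exp(−0.1540) = 0.8572.

0.857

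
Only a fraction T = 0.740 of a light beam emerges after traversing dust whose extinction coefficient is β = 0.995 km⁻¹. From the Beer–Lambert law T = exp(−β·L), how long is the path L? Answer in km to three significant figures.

Beer–Lambert: T = exp(−βL) ⇒ L = −ln(T)/β = −ln(0.740)/0.995 = 0.3011/0.995 = 0.3026 km.

0.303 km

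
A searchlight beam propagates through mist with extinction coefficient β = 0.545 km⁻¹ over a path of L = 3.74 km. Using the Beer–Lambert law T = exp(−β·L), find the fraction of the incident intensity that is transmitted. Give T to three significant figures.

τ = β·L = 0.545 × 3.74 = 2.0383.
T = exp(−2.0383) = 0.1302.

0.130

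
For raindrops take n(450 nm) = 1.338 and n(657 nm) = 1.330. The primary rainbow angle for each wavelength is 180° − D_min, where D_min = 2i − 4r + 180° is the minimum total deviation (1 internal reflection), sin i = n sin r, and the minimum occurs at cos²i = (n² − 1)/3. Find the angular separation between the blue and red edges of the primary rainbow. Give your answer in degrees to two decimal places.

At 450 nm (n = 1.338): cos²i = 0.26341 → i = 59.120°, r = 39.899°, D_min = 138.643°, rainbow angle = 41.357°.
At 657 nm (n = 1.330): cos²i = 0.25630 → i = 59.585°, r = 40.422°, D_min = 137.484°, rainbow angle = 42.516°.
Angular width = |41.357° − 42.516°| = 1.160°.

1.16°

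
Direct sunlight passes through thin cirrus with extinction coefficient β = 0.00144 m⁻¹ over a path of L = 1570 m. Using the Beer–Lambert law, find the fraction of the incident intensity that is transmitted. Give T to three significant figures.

0.104

τ = β·L = 0.00144 × 1570 = 2.2608.
T = exp(−2.2608) = 0.1043.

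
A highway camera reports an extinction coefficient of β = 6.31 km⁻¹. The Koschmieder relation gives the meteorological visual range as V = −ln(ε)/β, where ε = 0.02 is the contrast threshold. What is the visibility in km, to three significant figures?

0.620 km

V = −ln(0.02) / 6.31 = 3.912 / 6.31 = 0.6200 km.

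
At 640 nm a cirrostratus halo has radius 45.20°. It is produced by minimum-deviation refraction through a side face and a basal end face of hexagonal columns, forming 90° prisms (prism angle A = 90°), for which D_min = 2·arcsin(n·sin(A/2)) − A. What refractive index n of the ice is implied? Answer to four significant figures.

1.308

Rearranging: n = sin((D_min + A)/2) / sin(A/2).
(D_min + A)/2 = (45.20° + 90°)/2 = 67.600°.
n = sin 67.600° / sin 45° = 0.9245 / 0.7071 = 1.3075.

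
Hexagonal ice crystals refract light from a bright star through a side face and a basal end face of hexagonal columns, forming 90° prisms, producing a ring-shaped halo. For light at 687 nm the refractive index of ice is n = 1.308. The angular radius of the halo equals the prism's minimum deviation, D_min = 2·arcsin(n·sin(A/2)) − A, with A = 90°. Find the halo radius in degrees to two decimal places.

n·sin(A/2) = 1.308 × sin 45° = 1.308 × 0.7071 = 0.9249.
D_min = 2·arcsin(0.9249) − 90° = 2 × 67.653° − 90° = 45.305°.

45.31°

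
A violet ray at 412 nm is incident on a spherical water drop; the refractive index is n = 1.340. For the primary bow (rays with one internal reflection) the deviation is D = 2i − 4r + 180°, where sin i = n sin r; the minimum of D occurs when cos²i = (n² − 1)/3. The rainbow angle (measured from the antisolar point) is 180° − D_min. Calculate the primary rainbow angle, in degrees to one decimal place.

cos²i = (1.79560 − 1)/3 = 0.26520; i = arccos(0.51498) = 59.004°.
sin r = sin 59.004°/1.340 = 0.63971; r = 39.770°.
D_min = 2·59.004° − 4·39.770° + 180° = 138.929°.
Rainbow angle = 180° − D_min = 41.071°.

41.1°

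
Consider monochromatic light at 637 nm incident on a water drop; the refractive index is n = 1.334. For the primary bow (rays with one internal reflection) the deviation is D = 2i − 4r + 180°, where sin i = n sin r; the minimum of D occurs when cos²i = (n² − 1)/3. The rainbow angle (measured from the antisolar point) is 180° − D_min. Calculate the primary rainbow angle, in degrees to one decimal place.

cos²i = (1.77956 − 1)/3 = 0.25985; i = arccos(0.50976) = 59.352°.
sin r = sin 59.352°/1.334 = 0.64492; r = 40.159°.
D_min = 2·59.352° − 4·40.159° + 180° = 138.067°.
Rainbow angle = 180° − D_min = 41.933°.

41.9°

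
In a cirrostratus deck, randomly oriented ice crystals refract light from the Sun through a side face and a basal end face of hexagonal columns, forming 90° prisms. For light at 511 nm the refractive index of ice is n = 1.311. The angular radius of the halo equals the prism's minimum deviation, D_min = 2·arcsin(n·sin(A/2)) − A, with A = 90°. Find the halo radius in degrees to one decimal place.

n·sin(A/2) = 1.311 × sin 45° = 1.311 × 0.7071 = 0.9270.
D_min = 2·arcsin(0.9270) − 90° = 2 × 67.974° − 90° = 45.949°.

45.9°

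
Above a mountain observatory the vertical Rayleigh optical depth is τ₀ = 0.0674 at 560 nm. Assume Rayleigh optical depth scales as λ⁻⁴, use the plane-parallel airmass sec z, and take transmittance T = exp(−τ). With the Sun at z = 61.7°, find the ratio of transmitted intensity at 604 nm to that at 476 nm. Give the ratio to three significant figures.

1.18

Airmass: sec 61.7° = 2.1093.
τ(604 nm) = 0.0674 × (560/604)⁴ × 2.1093 = 0.0674 × 0.7389 × 2.1093 = 0.1051.
τ(476 nm) = 0.0674 × (560/476)⁴ × 2.1093 = 0.0674 × 1.9157 × 2.1093 = 0.2723.
T(604)/T(476) = exp(τ_B − τ_A) = exp(0.1673) = 1.1821.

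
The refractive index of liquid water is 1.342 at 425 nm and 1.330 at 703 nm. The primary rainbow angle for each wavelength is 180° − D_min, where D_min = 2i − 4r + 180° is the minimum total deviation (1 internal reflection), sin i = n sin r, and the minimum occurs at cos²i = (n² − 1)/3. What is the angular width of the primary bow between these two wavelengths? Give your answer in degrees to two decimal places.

1.73°

At 425 nm (n = 1.342): cos²i = 0.26699 → i = 58.888°, r = 39.641°, D_min = 139.213°, rainbow angle = 40.787°.
At 703 nm (n = 1.330): cos²i = 0.25630 → i = 59.585°, r = 40.422°, D_min = 137.484°, rainbow angle = 42.516°.
Angular width = |40.787° − 42.516°| = 1.729°.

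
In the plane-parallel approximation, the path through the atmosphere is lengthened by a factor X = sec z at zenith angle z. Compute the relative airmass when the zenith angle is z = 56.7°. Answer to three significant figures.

1.82

X = sec z = 1/cos 56.7° = 1/0.5490 = 1.8214.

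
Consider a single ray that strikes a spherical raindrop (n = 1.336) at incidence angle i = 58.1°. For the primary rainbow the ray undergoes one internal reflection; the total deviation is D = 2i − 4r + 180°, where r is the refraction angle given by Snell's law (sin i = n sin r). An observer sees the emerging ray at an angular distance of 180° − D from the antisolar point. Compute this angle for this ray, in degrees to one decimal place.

sin r = sin 58.1° / 1.336 = 0.8490/1.336 = 0.6355; r = 39.45°.
D = 2·58.1° − 4·39.45° + 180° = 116.20° − 157.82° + 180° = 138.38°.
Angle from antisolar point = 180° − D = 41.62°.

41.6°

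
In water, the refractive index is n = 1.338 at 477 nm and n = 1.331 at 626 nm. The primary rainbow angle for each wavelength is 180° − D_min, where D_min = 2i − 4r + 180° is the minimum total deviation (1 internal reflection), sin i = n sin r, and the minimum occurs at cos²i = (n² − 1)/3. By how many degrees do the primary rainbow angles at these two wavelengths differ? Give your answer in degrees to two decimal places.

At 477 nm (n = 1.338): cos²i = 0.26341 → i = 59.120°, r = 39.899°, D_min = 138.643°, rainbow angle = 41.357°.
At 626 nm (n = 1.331): cos²i = 0.25719 → i = 59.527°, r = 40.356°, D_min = 137.630°, rainbow angle = 42.370°.
Angular width = |41.357° − 42.370°| = 1.013°.

1.01°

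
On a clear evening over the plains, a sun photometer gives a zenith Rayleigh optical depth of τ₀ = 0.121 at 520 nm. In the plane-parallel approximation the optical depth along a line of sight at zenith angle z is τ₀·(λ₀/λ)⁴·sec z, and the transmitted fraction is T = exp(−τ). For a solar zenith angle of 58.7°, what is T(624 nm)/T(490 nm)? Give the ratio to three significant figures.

Airmass: sec 58.7° = 1.9249.
τ(624 nm) = 0.121 × (520/624)⁴ × 1.9249 = 0.121 × 0.4823 × 1.9249 = 0.1123.
τ(490 nm) = 0.121 × (520/490)⁴ × 1.9249 = 0.121 × 1.2683 × 1.9249 = 0.2954.
T(624)/T(490) = exp(τ_B − τ_A) = exp(0.1831) = 1.2009.

1.20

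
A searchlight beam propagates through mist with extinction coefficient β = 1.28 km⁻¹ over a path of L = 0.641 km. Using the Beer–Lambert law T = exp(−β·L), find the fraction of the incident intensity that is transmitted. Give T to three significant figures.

0.440

τ = β·L = 1.28 × 0.641 = 0.8205.
T = exp(−0.8205) = 0.4402.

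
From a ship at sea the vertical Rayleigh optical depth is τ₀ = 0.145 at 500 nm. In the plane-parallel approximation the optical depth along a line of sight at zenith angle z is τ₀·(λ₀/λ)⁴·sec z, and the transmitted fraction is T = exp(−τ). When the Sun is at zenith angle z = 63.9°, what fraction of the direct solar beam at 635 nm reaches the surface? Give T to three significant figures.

0.881

sec 63.9° = 2.2730.
τ = 0.145 × (500/635)⁴ × 2.2730 = 0.145 × 0.3844 × 2.2730 = 0.1267.
T = exp(−0.1267) = 0.8810.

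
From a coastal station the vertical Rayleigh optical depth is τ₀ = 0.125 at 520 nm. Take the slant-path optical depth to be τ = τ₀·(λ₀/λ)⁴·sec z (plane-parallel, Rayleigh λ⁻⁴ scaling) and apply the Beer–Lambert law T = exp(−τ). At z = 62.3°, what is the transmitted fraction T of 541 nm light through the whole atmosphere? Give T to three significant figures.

sec 62.3° = 2.1513.
τ = 0.125 × (520/541)⁴ × 2.1513 = 0.125 × 0.8535 × 2.1513 = 0.2295.
T = exp(−0.2295) = 0.7949.

0.795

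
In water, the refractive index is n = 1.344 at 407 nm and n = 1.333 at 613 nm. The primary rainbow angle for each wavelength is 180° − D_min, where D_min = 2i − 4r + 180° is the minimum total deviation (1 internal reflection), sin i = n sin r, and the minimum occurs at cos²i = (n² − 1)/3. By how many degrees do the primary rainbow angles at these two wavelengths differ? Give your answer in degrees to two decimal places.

At 407 nm (n = 1.344): cos²i = 0.26878 → i = 58.772°, r = 39.512°, D_min = 139.495°, rainbow angle = 40.505°.
At 613 nm (n = 1.333): cos²i = 0.25896 → i = 59.410°, r = 40.225°, D_min = 137.922°, rainbow angle = 42.078°.
Angular width = |40.505° − 42.078°| = 1.573°.

1.57°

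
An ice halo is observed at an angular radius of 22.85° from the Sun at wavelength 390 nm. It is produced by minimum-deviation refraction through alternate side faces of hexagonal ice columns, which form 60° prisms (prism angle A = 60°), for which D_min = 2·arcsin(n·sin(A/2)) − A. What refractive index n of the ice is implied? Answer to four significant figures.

1.323

Rearranging: n = sin((D_min + A)/2) / sin(A/2).
(D_min + A)/2 = (22.85° + 60°)/2 = 41.425°.
n = sin 41.425° / sin 30° = 0.6616 / 0.5000 = 1.3233.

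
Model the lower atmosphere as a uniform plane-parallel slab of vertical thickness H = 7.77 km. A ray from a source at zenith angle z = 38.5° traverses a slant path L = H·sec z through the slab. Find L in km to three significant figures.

sec z = 1/cos 38.5° = 1.2778.
L = 7.77 × 1.2778 = 9.928 km.

9.93 km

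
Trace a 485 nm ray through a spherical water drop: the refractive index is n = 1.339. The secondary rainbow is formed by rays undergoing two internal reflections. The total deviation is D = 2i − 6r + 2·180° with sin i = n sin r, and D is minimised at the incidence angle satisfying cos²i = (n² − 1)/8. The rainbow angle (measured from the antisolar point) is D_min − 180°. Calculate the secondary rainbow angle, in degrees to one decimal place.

52.5°

cos²i = (1.79292 − 1)/8 = 0.09912; i = arccos(0.31483) = 71.650°.
sin r = sin 71.650°/1.339 = 0.70885; r = 45.141°.
D_min = 2·71.650° − 6·45.141° + 360° = 232.451°.
Rainbow angle = D_min − 180° = 52.451°.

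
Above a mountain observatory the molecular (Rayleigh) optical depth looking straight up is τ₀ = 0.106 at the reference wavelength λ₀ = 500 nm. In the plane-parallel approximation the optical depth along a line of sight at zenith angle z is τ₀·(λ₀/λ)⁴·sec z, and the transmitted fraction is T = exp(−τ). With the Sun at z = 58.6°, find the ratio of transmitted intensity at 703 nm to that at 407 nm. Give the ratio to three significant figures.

1.51

Airmass: sec 58.6° = 1.9194.
τ(703 nm) = 0.106 × (500/703)⁴ × 1.9194 = 0.106 × 0.2559 × 1.9194 = 0.0521.
τ(407 nm) = 0.106 × (500/407)⁴ × 1.9194 = 0.106 × 2.2777 × 1.9194 = 0.4634.
T(703)/T(407) = exp(τ_B − τ_A) = exp(0.4113) = 1.5088.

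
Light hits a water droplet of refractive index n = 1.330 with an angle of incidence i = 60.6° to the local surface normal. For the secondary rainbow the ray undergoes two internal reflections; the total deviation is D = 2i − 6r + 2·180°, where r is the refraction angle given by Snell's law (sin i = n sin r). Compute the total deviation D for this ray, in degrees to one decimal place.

sin r = sin 60.6° / 1.330 = 0.8712/1.330 = 0.6550; r = 40.92°.
D = 2·60.6° − 6·40.92° + 2·180° = 121.20° − 245.54° + 360° = 235.66°.

235.7°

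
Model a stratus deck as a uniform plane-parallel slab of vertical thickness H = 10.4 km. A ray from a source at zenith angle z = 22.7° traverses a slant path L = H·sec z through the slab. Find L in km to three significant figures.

sec z = 1/cos 22.7° = 1.0840.
L = 10.4 × 1.0840 = 11.273 km.

11.3 km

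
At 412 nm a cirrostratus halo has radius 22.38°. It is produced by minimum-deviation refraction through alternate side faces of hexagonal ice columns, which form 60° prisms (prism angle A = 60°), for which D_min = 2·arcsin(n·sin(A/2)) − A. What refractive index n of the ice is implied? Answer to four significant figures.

Rearranging: n = sin((D_min + A)/2) / sin(A/2).
(D_min + A)/2 = (22.38° + 60°)/2 = 41.190°.
n = sin 41.190° / sin 30° = 0.6586 / 0.5000 = 1.3171.

1.317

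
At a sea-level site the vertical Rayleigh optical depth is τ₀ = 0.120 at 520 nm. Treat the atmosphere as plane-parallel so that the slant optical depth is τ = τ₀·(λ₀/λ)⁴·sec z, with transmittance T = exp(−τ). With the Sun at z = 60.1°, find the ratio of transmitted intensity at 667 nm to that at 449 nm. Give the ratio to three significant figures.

Airmass: sec 60.1° = 2.0061.
τ(667 nm) = 0.120 × (520/667)⁴ × 2.0061 = 0.120 × 0.3694 × 2.0061 = 0.0889.
τ(449 nm) = 0.120 × (520/449)⁴ × 2.0061 = 0.120 × 1.7990 × 2.0061 = 0.4331.
T(667)/T(449) = exp(τ_B − τ_A) = exp(0.3441) = 1.4108.

1.41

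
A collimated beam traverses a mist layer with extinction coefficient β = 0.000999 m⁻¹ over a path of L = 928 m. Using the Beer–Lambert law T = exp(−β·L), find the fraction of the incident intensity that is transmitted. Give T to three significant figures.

τ = β·L = 0.000999 × 928 = 0.9271.
T = exp(−0.9271) = 0.3957.

0.396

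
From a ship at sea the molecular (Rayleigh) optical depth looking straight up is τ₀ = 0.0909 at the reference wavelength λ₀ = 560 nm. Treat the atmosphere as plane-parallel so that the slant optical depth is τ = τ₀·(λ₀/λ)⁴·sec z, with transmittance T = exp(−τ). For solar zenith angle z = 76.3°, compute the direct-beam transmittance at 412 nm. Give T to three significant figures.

0.270

sec 76.3° = 4.2223.
τ = 0.0909 × (560/412)⁴ × 4.2223 = 0.0909 × 3.4132 × 4.2223 = 1.3100.
T = exp(−1.3100) = 0.2698.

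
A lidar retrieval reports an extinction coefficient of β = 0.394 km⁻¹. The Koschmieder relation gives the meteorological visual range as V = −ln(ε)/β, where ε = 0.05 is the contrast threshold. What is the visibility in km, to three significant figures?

7.60 km

V = −ln(0.05) / 0.394 = 2.996 / 0.394 = 7.6034 km.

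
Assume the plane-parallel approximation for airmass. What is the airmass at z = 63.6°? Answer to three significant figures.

2.25

X = sec z = 1/cos 63.6° = 1/0.4446 = 2.2490.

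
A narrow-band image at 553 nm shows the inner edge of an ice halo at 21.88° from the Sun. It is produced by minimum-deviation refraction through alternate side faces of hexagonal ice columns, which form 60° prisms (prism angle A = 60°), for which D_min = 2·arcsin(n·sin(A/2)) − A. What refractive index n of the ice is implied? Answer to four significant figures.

Rearranging: n = sin((D_min + A)/2) / sin(A/2).
(D_min + A)/2 = (21.88° + 60°)/2 = 40.940°.
n = sin 40.940° / sin 30° = 0.6553 / 0.5000 = 1.3105.

1.311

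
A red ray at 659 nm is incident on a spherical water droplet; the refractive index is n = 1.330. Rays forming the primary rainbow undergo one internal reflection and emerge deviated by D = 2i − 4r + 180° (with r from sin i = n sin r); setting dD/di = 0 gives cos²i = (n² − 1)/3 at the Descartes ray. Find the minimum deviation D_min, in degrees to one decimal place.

137.5°

cos²i = (1.76890 − 1)/3 = 0.25630; i = arccos(0.50626) = 59.585°.
sin r = sin 59.585°/1.330 = 0.64841; r = 40.422°.
D_min = 2·59.585° − 4·40.422° + 180° = 137.484°.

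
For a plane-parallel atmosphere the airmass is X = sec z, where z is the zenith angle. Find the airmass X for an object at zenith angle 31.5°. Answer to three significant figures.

1.17

X = sec z = 1/cos 31.5° = 1/0.8526 = 1.1728.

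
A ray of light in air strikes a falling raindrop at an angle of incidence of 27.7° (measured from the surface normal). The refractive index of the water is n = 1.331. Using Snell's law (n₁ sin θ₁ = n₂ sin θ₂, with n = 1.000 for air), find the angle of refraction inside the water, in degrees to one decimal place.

Snell: sin θ_r = sin θ_i / n = sin 27.7° / 1.331 = 0.4648 / 1.331 = 0.3492.
θ_r = arcsin(0.3492) = 20.44°.

20.4°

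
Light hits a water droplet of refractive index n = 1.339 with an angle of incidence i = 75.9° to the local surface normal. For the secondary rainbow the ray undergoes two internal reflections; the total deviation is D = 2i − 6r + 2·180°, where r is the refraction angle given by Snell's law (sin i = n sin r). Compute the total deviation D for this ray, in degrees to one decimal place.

233.3°

sin r = sin 75.9° / 1.339 = 0.9699/1.339 = 0.7243; r = 46.41°.
D = 2·75.9° − 6·46.41° + 2·180° = 151.80° − 278.48° + 360° = 233.32°.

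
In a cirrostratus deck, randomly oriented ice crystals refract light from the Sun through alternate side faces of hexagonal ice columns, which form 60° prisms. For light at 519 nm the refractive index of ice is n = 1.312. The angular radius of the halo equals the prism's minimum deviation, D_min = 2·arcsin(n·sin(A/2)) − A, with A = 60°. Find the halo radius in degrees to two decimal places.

n·sin(A/2) = 1.312 × sin 30° = 1.312 × 0.5000 = 0.6560.
D_min = 2·arcsin(0.6560) − 60° = 2 × 40.996° − 60° = 21.991°.

21.99°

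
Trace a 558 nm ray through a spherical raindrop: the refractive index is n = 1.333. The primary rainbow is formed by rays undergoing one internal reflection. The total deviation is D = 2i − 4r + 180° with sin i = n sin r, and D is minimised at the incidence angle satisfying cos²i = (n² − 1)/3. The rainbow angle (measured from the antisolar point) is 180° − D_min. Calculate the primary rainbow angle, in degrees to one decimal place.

cos²i = (1.77689 − 1)/3 = 0.25896; i = arccos(0.50888) = 59.410°.
sin r = sin 59.410°/1.333 = 0.64579; r = 40.225°.
D_min = 2·59.410° − 4·40.225° + 180° = 137.922°.
Rainbow angle = 180° − D_min = 42.078°.

42.1°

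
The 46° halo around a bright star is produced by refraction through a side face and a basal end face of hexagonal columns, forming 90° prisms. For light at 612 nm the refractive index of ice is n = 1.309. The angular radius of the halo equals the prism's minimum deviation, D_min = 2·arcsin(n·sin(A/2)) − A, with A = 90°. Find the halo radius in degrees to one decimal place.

n·sin(A/2) = 1.309 × sin 45° = 1.309 × 0.7071 = 0.9256.
D_min = 2·arcsin(0.9256) − 90° = 2 × 67.759° − 90° = 45.519°.

45.5°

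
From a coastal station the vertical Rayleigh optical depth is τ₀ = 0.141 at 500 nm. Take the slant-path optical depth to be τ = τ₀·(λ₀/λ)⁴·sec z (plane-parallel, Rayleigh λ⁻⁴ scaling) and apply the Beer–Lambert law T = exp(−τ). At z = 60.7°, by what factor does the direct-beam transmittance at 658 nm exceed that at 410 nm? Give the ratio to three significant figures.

Airmass: sec 60.7° = 2.0434.
τ(658 nm) = 0.141 × (500/658)⁴ × 2.0434 = 0.141 × 0.3334 × 2.0434 = 0.0961.
τ(410 nm) = 0.141 × (500/410)⁴ × 2.0434 = 0.141 × 2.2118 × 2.0434 = 0.6373.
T(658)/T(410) = exp(τ_B − τ_A) = exp(0.5412) = 1.7181.

1.72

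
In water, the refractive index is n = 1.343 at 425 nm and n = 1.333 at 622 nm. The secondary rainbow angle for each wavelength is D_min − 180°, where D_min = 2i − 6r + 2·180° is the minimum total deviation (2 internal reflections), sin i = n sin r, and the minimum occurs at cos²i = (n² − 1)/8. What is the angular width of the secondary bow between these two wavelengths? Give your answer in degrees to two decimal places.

At 425 nm (n = 1.343): cos²i = 0.10046 → i = 71.522°, r = 44.928°, D_min = 233.478°, rainbow angle = 53.478°.
At 622 nm (n = 1.333): cos²i = 0.09711 → i = 71.843°, r = 45.466°, D_min = 230.891°, rainbow angle = 50.891°.
Angular width = |53.478° − 50.891°| = 2.587°.

2.59°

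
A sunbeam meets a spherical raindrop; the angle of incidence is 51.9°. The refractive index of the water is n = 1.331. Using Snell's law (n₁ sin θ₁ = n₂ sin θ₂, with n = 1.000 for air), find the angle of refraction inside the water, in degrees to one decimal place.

Snell: sin θ_r = sin θ_i / n = sin 51.9° / 1.331 = 0.7869 / 1.331 = 0.5912.
θ_r = arcsin(0.5912) = 36.24°.

36.2°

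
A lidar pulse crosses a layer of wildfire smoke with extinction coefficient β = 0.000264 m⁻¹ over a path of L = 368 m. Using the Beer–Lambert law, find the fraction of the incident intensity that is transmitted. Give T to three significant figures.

τ = β·L = 0.000264 × 368 = 0.0972.
T = exp(−0.0972) = 0.9074.

0.907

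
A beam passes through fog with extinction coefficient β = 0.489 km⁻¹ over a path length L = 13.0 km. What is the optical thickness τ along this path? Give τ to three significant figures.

6.36

τ = β·L = 0.489 × 13.0 = 6.3570.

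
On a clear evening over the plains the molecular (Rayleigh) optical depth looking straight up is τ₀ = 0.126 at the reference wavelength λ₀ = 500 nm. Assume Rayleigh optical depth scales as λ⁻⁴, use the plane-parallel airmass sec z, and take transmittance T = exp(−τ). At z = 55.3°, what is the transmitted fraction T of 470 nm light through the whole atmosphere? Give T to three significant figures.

0.753

sec 55.3° = 1.7566.
τ = 0.126 × (500/470)⁴ × 1.7566 = 0.126 × 1.2808 × 1.7566 = 0.2835.
T = exp(−0.2835) = 0.7532.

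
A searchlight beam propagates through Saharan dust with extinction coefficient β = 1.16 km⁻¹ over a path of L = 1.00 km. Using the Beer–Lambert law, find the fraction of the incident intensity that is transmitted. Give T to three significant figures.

τ = β·L = 1.16 × 1.00 = 1.1600.
T = exp(−1.1600) = 0.3135.

0.313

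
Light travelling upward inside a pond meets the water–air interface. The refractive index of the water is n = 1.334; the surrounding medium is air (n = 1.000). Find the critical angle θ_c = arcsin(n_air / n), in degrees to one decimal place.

sin θ_c = n_air / n = 1.000 / 1.334 = 0.7496.
θ_c = arcsin(0.7496) = 48.56°.

48.6°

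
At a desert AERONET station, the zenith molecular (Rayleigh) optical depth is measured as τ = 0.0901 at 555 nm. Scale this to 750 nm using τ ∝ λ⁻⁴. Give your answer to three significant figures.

0.0270

τ(750 nm) = τ(555 nm) × (555/750)⁴ = 0.0901 × (0.7400)⁴ = 0.0901 × 0.2999 = 0.0270.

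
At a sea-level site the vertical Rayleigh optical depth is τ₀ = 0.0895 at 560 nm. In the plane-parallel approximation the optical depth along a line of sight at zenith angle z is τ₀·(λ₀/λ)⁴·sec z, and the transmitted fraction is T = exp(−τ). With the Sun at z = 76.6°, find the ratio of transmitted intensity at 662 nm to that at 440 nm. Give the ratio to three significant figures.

2.26

Airmass: sec 76.6° = 4.3150.
τ(662 nm) = 0.0895 × (560/662)⁴ × 4.3150 = 0.0895 × 0.5121 × 4.3150 = 0.1978.
τ(440 nm) = 0.0895 × (560/440)⁴ × 4.3150 = 0.0895 × 2.6239 × 4.3150 = 1.0133.
T(662)/T(440) = exp(τ_B − τ_A) = exp(0.8156) = 2.2605.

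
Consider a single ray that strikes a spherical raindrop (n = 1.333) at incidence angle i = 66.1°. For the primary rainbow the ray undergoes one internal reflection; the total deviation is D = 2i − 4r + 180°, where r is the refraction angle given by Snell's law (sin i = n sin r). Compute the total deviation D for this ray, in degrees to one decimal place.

sin r = sin 66.1° / 1.333 = 0.9143/1.333 = 0.6859; r = 43.30°.
D = 2·66.1° − 4·43.30° + 180° = 132.20° − 173.21° + 180° = 138.99°.

139.0°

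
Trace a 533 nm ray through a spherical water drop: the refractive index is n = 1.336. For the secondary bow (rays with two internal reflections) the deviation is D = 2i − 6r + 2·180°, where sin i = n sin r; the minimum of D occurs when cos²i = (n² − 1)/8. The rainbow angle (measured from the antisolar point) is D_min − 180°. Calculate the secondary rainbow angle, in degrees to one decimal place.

cos²i = (1.78490 − 1)/8 = 0.09811; i = arccos(0.31323) = 71.746°.
sin r = sin 71.746°/1.336 = 0.71084; r = 45.303°.
D_min = 2·71.746° − 6·45.303° + 360° = 231.674°.
Rainbow angle = D_min − 180° = 51.674°.

51.7°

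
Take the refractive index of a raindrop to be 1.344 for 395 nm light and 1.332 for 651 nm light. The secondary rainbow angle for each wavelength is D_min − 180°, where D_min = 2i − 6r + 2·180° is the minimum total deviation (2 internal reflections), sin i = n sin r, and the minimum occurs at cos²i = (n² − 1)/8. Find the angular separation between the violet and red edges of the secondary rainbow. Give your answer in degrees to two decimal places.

3.10°

At 395 nm (n = 1.344): cos²i = 0.10079 → i = 71.490°, r = 44.874°, D_min = 233.733°, rainbow angle = 53.733°.
At 651 nm (n = 1.332): cos²i = 0.09678 → i = 71.875°, r = 45.520°, D_min = 230.628°, rainbow angle = 50.628°.
Angular width = |53.733° − 50.628°| = 3.104°.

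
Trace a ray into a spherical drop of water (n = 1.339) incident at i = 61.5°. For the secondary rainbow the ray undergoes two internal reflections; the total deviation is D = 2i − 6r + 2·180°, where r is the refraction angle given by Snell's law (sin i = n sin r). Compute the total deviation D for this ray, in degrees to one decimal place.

sin r = sin 61.5° / 1.339 = 0.8788/1.339 = 0.6563; r = 41.02°.
D = 2·61.5° − 6·41.02° + 2·180° = 123.00° − 246.12° + 360° = 236.88°.

236.9°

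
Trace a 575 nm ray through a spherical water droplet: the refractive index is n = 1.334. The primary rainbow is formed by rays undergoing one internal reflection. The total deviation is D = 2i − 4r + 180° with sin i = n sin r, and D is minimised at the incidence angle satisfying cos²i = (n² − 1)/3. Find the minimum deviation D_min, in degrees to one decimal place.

138.1°

cos²i = (1.77956 − 1)/3 = 0.25985; i = arccos(0.50976) = 59.352°.
sin r = sin 59.352°/1.334 = 0.64492; r = 40.159°.
D_min = 2·59.352° − 4·40.159° + 180° = 138.067°.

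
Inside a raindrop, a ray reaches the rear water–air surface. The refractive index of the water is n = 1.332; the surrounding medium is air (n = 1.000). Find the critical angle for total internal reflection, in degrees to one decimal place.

48.7°

sin θ_c = n_air / n = 1.000 / 1.332 = 0.7508.
θ_c = arcsin(0.7508) = 48.66°.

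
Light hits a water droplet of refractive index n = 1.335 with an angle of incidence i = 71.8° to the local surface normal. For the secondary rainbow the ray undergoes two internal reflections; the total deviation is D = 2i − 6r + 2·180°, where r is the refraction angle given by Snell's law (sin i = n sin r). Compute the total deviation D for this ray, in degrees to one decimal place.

sin r = sin 71.8° / 1.335 = 0.9500/1.335 = 0.7116; r = 45.36°.
D = 2·71.8° − 6·45.36° + 2·180° = 143.60° − 272.19° + 360° = 231.41°.

231.4°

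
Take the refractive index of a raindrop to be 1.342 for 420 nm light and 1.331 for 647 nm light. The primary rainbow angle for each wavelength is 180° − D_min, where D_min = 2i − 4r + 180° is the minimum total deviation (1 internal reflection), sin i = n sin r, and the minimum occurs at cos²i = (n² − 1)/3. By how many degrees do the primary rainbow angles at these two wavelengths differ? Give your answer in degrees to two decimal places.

At 420 nm (n = 1.342): cos²i = 0.26699 → i = 58.888°, r = 39.641°, D_min = 139.213°, rainbow angle = 40.787°.
At 647 nm (n = 1.331): cos²i = 0.25719 → i = 59.527°, r = 40.356°, D_min = 137.630°, rainbow angle = 42.370°.
Angular width = |40.787° − 42.370°| = 1.583°.

1.58°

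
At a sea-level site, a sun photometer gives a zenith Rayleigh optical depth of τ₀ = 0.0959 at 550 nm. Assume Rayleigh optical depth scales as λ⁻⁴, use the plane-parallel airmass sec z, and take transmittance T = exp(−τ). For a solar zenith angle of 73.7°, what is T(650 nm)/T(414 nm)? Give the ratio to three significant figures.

2.43

Airmass: sec 73.7° = 3.5629.
τ(650 nm) = 0.0959 × (550/650)⁴ × 3.5629 = 0.0959 × 0.5126 × 3.5629 = 0.1752.
τ(414 nm) = 0.0959 × (550/414)⁴ × 3.5629 = 0.0959 × 3.1149 × 3.5629 = 1.0643.
T(650)/T(414) = exp(τ_B − τ_A) = exp(0.8892) = 2.4331.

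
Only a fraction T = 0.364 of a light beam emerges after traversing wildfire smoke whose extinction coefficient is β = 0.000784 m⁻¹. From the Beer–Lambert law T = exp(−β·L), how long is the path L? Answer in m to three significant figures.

Beer–Lambert: T = exp(−βL) ⇒ L = −ln(T)/β = −ln(0.364)/0.000784 = 1.0106/0.000784 = 1289 m.

1290 m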